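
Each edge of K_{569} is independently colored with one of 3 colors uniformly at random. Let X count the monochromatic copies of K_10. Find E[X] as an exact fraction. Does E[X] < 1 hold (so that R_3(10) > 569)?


E[X] = C(569, 10) · 3^{1 − 45} = 905357721286137524328 · 3^{−44} = 905357721286137524328/984770902183611232881.
As a reduced fraction: E[X] = 100595302365126391592/109418989131512359209 ≈ 0.919.
Is E[X] < 1? YES.
Since E[X] < 1, there exists a 3-coloring of K_{569} with no monochromatic K_10; hence R_3(10) > 569.

E[X] = 100595302365126391592/109418989131512359209 ≈ 0.919; E[X] < 1, so R_3(10) > 569.


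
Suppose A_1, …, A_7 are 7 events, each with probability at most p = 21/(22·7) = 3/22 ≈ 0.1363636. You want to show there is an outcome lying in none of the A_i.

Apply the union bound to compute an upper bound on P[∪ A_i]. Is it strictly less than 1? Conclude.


Union bound: P[∪_{i=1}^{7} A_i] ≤ Σ_i P[A_i] ≤ 7·p = 7·(3/22) = 21/22.
Numerically: 21/22 ≈ 0.9545455.
Is 21/22 < 1? YES.
Since P[∪ A_i] ≤ 21/22 < 1, the complement has P[∩ A_i^c] ≥ 1 − 21/22 = 1/22 > 0, so some outcome avoids every A_i.

7·p = 21/22 ≈ 0.9545455; existence CERTIFIED by the union bound.


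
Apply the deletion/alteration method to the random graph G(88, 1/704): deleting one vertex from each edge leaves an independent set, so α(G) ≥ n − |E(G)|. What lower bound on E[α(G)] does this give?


E[|E(G)|] = C(88, 2)·p = 3828 · (1/704) = 87/16.
E[α(G)] ≥ n − E[|E(G)|] = 88 − 87/16 = 1321/16.
Numerically: ≈ 82.56250.
(This is only a lower bound; the true E[α(G)] may be larger.)

E[α(G)] ≥ 1321/16 ≈ 82.56250.


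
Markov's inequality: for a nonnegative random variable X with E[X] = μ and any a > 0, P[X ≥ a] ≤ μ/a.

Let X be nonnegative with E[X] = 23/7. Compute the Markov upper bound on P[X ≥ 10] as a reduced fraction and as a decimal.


μ = E[X] = 23/7, a = 10.
Markov: P[X ≥ 10] ≤ μ/a = (23/7)/10 = 23/70.
Numerically: ≈ 0.329.
(Since a = 10 > μ = 3.286, the bound 23/70 is < 1 and informative.)

P[X ≥ 10] ≤ 23/70 ≈ 0.329.


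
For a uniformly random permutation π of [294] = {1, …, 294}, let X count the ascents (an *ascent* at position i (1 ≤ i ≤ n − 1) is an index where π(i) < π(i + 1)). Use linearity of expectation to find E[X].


Write X = Σ X_I over i = 1, …, 293, with X_I the indicator of one ascent.
There are 293 indicators.
For each fixed i, the pair (π(i), π(i+1)) is a uniformly random ordered pair of distinct values from {1, …, 294}; by symmetry P[π(i) < π(i+1)] = 1/2.
By linearity: E[X] = 293 · (1/2) = (294 − 1) · (1/2) = 293/2 ≈ 146.50000.

E[X] = 293/2 = 146.50000.


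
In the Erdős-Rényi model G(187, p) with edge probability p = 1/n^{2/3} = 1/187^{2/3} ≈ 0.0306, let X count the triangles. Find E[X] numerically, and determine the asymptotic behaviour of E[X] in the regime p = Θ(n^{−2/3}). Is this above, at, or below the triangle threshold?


Number of potential triangles: C(187, 3) = 1072445.
Each occurs with probability p³ ≈ (0.0306)³ ≈ 2.85968e-05.
By linearity: E[X] = C(187, 3)·p³ ≈ 1072445 · 2.85968e-05 ≈ 30.668.
Since α = 2/3 < 1, p = c/n^{2/3} ≫ 1/n is above the triangle threshold p ~ 1/n. Asymptotically E[X] ~ (c³/6)·n^{3(1−α)} = (1³/6)·n^{1} → ∞; triangles are abundant w.h.p.

E[X] ≈ 30.668; in regime p = Θ(1/n^{2/3}) E[X] diverges (above the triangle threshold p ~ 1/n).


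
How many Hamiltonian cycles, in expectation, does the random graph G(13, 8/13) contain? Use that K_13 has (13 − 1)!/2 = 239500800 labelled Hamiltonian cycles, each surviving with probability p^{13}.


K_13 has (13 − 1)!/2 = 239500800 labelled Hamiltonian cycles.
For each such Hamiltonian cycle H, let X_H = 1 if all 13 edges of H are present in G. Then P[X_H = 1] = p^{13} = (8/13)^{13} = 549755813888/302875106592253.
By linearity: E[X] = Σ_H E[X_H] = 239500800 · p^{13} = 239500800 · 549755813888/302875106592253 = 131666957230827110400/302875106592253.
Numerically: E[X] ≈ 4.347e+05.

E[X] = 239500800 · (8/13)^{13} = 131666957230827110400/302875106592253 ≈ 4.347e+05.


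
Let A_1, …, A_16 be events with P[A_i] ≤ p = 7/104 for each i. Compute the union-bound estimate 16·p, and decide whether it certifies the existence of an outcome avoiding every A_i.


Union bound: P[∪_{i=1}^{16} A_i] ≤ Σ_i P[A_i] ≤ 16·p = 16·(7/104) = 14/13.
Numerically: 14/13 ≈ 1.0769231.
Is 14/13 < 1? NO.
Since the bound 14/13 is ≥ 1, the union bound is uninformative here; it does NOT by itself certify existence.

16·p = 14/13 ≈ 1.0769231; existence NOT certified by the union bound.


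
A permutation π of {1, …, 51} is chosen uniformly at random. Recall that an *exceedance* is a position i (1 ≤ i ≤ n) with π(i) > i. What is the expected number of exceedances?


Write X = Σ_{i=1}^{51} X_i, where X_i = 1_{π(i) > i}.
For each fixed i, π(i) is uniform over {1, …, 51} (marginal of a uniform permutation), so P[π(i) > i] = (n − i)/n. Summing: Σ_{i=1}^{51} (n − i)/n = (0 + 1 + … + 50)/51 = 51(51 − 1)/(2·51) = (51 − 1)/2.
Hence E[X] = Σ_{i=1}^{51} (51 − i)/51 = 25 ≈ 25.0000.

E[X] = 25 = 25.0000.


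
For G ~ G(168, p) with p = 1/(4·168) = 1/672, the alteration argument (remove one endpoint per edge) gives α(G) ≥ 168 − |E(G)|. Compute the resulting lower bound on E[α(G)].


E[|E(G)|] = C(168, 2)·p = 14028 · (1/672) = 167/8.
E[α(G)] ≥ n − E[|E(G)|] = 168 − 167/8 = 1177/8.
Numerically: ≈ 147.125.
(This is only a lower bound; the true E[α(G)] may be larger.)

E[α(G)] ≥ 1177/8 ≈ 147.125.


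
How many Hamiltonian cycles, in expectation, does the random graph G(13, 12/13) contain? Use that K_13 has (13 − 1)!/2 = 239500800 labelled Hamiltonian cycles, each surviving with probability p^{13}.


K_13 has (13 − 1)!/2 = 239500800 labelled Hamiltonian cycles.
For each such Hamiltonian cycle H, let X_H = 1 if all 13 edges of H are present in G. Then P[X_H = 1] = p^{13} = (12/13)^{13} = 106993205379072/302875106592253.
By linearity: E[X] = Σ_H E[X_H] = 239500800 · p^{13} = 239500800 · 106993205379072/302875106592253 = 25624958282852047257600/302875106592253.
Numerically: E[X] ≈ 8.46057e+07.

E[X] = 239500800 · (12/13)^{13} = 25624958282852047257600/302875106592253 ≈ 8.46057e+07.


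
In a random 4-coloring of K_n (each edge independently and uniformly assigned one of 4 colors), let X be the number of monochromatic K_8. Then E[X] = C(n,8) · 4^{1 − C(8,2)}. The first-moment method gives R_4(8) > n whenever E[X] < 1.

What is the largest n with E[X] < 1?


We need C(n, 8) · 4^{1 − 28} < 1, i.e. C(n, 8) < 4^{28 − 1} = 18014398509481984.
Check values of n near the boundary:
  n = 405: C(405, 8) = 16745853821188050; 16745853821188050 < 18014398509481984? YES
  n = 406: C(406, 8) = 17082453897995850; 17082453897995850 < 18014398509481984? YES
  n = 407: C(407, 8) = 17424959239309050; 17424959239309050 < 18014398509481984? YES
  n = 408: C(408, 8) = 17773458424095231; 17773458424095231 < 18014398509481984? YES
  n = 409: C(409, 8) = 18128041135797879; 18128041135797879 < 18014398509481984? NO
  n = 410: C(410, 8) = 18488798173326195; 18488798173326195 < 18014398509481984? NO
  n = 411: C(411, 8) = 18855821462126715; 18855821462126715 < 18014398509481984? NO
The largest n with C(n, 8) < 18014398509481984 is n = 408 (where E[X] = 17773458424095231/18014398509481984 ≈ 0.9866). Hence R_4(8) > 408, i.e. R_4(8) ≥ 409.

Largest n = 408; hence R_4(8) > 408.


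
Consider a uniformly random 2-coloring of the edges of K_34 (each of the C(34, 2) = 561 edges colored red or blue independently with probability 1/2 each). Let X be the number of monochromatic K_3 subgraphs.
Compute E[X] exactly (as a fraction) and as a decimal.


Let X = Σ_S X_S over the C(34, 3) = 5984 subsets S of size 3, where X_S = 1 if the K_3 on S is monochromatic.
For a fixed S, the K_3 on S has C(3, 2) = 3 edges. P[all 3 edges red] = (1/2)^3, and likewise for blue, so P[monochromatic] = 2·(1/2)^3 = 2^{1 − 3} = 1/4.
By linearity of expectation: E[X] = C(34, 3) · 2^{1 − 3} = 5984 · 1/4 = 1496.
Numerically: E[X] ≈ 1496.000000.

E[X] = C(34,3)·2^(1−C(3,2)) = 1496 ≈ 1496.000000.


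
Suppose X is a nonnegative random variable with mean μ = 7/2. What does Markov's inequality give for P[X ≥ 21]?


μ = E[X] = 7/2, a = 21.
Markov: P[X ≥ 21] ≤ μ/a = (7/2)/21 = 1/6.
Numerically: ≈ 0.166667.
(Since a = 21 > μ = 3.500000, the bound 1/6 is < 1 and informative.)

P[X ≥ 21] ≤ 1/6 ≈ 0.166667.


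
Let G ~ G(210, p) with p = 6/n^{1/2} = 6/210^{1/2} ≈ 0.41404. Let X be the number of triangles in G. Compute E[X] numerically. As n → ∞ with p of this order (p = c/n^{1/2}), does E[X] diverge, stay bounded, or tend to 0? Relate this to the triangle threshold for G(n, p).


Number of potential triangles: C(210, 3) = 1521520.
Each occurs with probability p³ ≈ (0.41404)³ ≈ 7.0978172e-02.
By linearity: E[X] = C(210, 3)·p³ ≈ 1521520 · 7.0978172e-02 ≈ 107994.70798.
Since α = 1/2 < 1, p = c/n^{1/2} ≫ 1/n is above the triangle threshold p ~ 1/n. Asymptotically E[X] ~ (c³/6)·n^{3(1−α)} = (6³/6)·n^{1.5} → ∞; triangles are abundant w.h.p.

E[X] ≈ 107994.70798; in regime p = Θ(1/n^{1/2}) E[X] diverges (above the triangle threshold p ~ 1/n).


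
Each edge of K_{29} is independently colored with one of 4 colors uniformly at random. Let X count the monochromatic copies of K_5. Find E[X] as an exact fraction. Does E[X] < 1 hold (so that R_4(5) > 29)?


E[X] = C(29, 5) · 4^{1 − 10} = 118755 · 4^{−9} = 118755/262144.
As a reduced fraction: E[X] = 118755/262144 ≈ 0.4530144.
Is E[X] < 1? YES.
Since E[X] < 1, there exists a 4-coloring of K_{29} with no monochromatic K_5; hence R_4(5) > 29.

E[X] = 118755/262144 ≈ 0.4530144; E[X] < 1, so R_4(5) > 29.


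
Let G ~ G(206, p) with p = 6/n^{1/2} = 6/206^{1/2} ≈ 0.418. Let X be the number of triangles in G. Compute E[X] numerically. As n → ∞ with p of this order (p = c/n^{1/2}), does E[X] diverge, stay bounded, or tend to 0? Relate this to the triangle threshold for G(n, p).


Number of potential triangles: C(206, 3) = 1435820.
Each occurs with probability p³ ≈ (0.418)³ ≈ 7.305550e-02.
By linearity: E[X] = C(206, 3)·p³ ≈ 1435820 · 7.305550e-02 ≈ 104894.5488.
Since α = 1/2 < 1, p = c/n^{1/2} ≫ 1/n is above the triangle threshold p ~ 1/n. Asymptotically E[X] ~ (c³/6)·n^{3(1−α)} = (6³/6)·n^{1.5} → ∞; triangles are abundant w.h.p.

E[X] ≈ 104894.5488; in regime p = Θ(1/n^{1/2}) E[X] diverges (above the triangle threshold p ~ 1/n).


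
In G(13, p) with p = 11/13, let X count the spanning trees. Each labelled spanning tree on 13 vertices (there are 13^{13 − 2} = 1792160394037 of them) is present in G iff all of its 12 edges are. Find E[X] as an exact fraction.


K_13 has 13^{13 − 2} = 1792160394037 labelled spanning trees.
For each such spanning tree H, let X_H = 1 if all 12 edges of H are present in G. Then P[X_H = 1] = p^{12} = (11/13)^{12} = 3138428376721/23298085122481.
Summing the indicators: E[X] = Σ_H E[X_H] = 1792160394037 · p^{12} = 1792160394037 · 3138428376721/23298085122481 = 3138428376721/13.
Numerically: E[X] ≈ 2.414e+11.

E[X] = 1792160394037 · (11/13)^{12} = 3138428376721/13 ≈ 2.414e+11.


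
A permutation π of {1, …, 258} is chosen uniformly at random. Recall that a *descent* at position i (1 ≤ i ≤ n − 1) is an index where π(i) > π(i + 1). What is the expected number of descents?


Write X = Σ X_I over i = 1, …, 257, with X_I the indicator of one descent.
There are 257 indicators.
For each fixed i, the pair (π(i), π(i+1)) is a uniformly random ordered pair of distinct values from {1, …, 258}; by symmetry P[π(i) > π(i+1)] = 1/2.
By linearity: E[X] = 257 · (1/2) = (258 − 1) · (1/2) = 257/2 ≈ 128.5000.

E[X] = 257/2 = 128.5000.


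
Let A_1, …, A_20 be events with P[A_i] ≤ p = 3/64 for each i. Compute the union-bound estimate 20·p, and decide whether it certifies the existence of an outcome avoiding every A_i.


Union bound: P[∪_{i=1}^{20} A_i] ≤ Σ_i P[A_i] ≤ 20·p = 20·(3/64) = 15/16.
Numerically: 15/16 ≈ 0.937500.
Is 15/16 < 1? YES.
Since P[∪ A_i] ≤ 15/16 < 1, the complement has P[∩ A_i^c] ≥ 1 − 15/16 = 1/16 > 0, so some outcome avoids every A_i.

20·p = 15/16 ≈ 0.937500; existence CERTIFIED by the union bound.


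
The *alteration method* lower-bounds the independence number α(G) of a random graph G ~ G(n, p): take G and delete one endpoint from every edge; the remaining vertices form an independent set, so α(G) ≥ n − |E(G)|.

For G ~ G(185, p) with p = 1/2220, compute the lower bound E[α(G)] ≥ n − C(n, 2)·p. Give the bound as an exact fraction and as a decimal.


E[|E(G)|] = C(185, 2)·p = 17020 · (1/2220) = 23/3.
E[α(G)] ≥ n − E[|E(G)|] = 185 − 23/3 = 532/3.
Numerically: ≈ 177.33333.
(This is only a lower bound; the true E[α(G)] may be larger.)

E[α(G)] ≥ 532/3 ≈ 177.33333.


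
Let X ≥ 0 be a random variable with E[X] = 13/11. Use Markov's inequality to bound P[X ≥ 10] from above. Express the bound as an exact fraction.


μ = E[X] = 13/11, a = 10.
Markov: P[X ≥ 10] ≤ μ/a = (13/11)/10 = 13/110.
Numerically: ≈ 0.118.
(Since a = 10 > μ = 1.182, the bound 13/110 is < 1 and informative.)

P[X ≥ 10] ≤ 13/110 ≈ 0.118.


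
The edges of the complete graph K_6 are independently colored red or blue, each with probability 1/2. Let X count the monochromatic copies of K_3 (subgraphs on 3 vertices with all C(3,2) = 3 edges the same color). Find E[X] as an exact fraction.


Let X = Σ_S X_S over the C(6, 3) = 20 subsets S of size 3, where X_S = 1 if the K_3 on S is monochromatic.
For a fixed S, the K_3 on S has C(3, 2) = 3 edges. P[all 3 edges red] = (1/2)^3, and likewise for blue, so P[monochromatic] = 2·(1/2)^3 = 2^{1 − 3} = 1/4.
Summing: E[X] = C(6, 3) · 2^{1 − 3} = 20 · 1/4 = 5.
Numerically: E[X] ≈ 5.000.

E[X] = C(6,3)·2^(1−C(3,2)) = 5 ≈ 5.000.


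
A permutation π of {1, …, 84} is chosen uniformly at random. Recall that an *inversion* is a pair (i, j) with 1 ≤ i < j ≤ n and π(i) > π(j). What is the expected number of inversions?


Write X = Σ X_I over the C(84, 2) = 3486 pairs i < j, with X_I the indicator of one inversion.
There are 3486 indicators.
For each fixed pair i < j, the values π(i) and π(j) are two distinct elements of {1, …, 84} in uniformly random order; by symmetry P[π(i) > π(j)] = 1/2.
By linearity: E[X] = 3486 · (1/2) = C(84, 2) · (1/2) = 3486/2 = 1743 ≈ 1743.000.

E[X] = 1743 = 1743.000.


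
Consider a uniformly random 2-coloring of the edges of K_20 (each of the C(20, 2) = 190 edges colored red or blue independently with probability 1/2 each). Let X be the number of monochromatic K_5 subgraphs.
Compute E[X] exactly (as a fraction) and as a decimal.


Let X = Σ_S X_S over the C(20, 5) = 15504 subsets S of size 5, where X_S = 1 if the K_5 on S is monochromatic.
For a fixed S, the K_5 on S has C(5, 2) = 10 edges. P[all 10 edges red] = (1/2)^10, and likewise for blue, so P[monochromatic] = 2·(1/2)^10 = 2^{1 − 10} = 1/512.
By linearity of expectation: E[X] = C(20, 5) · 2^{1 − 10} = 15504 · 1/512 = 969/32.
Numerically: E[X] ≈ 30.281.

E[X] = C(20,5)·2^(1−C(5,2)) = 969/32 ≈ 30.281.


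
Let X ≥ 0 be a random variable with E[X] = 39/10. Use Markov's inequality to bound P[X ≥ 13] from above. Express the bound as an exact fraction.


μ = E[X] = 39/10, a = 13.
Markov: P[X ≥ 13] ≤ μ/a = (39/10)/13 = 3/10.
Numerically: ≈ 0.300.
(Since a = 13 > μ = 3.900, the bound 3/10 is < 1 and informative.)

P[X ≥ 13] ≤ 3/10 ≈ 0.300.


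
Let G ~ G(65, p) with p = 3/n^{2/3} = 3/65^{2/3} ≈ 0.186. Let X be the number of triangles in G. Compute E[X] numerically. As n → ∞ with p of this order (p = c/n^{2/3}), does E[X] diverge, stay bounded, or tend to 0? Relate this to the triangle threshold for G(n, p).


Number of potential triangles: C(65, 3) = 43680.
Each occurs with probability p³ ≈ (0.186)³ ≈ 6.39053e-03.
By linearity: E[X] = C(65, 3)·p³ ≈ 43680 · 6.39053e-03 ≈ 279.138.
Since α = 2/3 < 1, p = c/n^{2/3} ≫ 1/n is above the triangle threshold p ~ 1/n. Asymptotically E[X] ~ (c³/6)·n^{3(1−α)} = (3³/6)·n^{1} → ∞; triangles are abundant w.h.p.

E[X] ≈ 279.138; in regime p = Θ(1/n^{2/3}) E[X] diverges (above the triangle threshold p ~ 1/n).


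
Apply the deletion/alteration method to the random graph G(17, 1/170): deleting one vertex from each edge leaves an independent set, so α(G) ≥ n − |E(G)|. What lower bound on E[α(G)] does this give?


E[|E(G)|] = C(17, 2)·p = 136 · (1/170) = 4/5.
E[α(G)] ≥ n − E[|E(G)|] = 17 − 4/5 = 81/5.
Numerically: ≈ 16.20000.
(This is only a lower bound; the true E[α(G)] may be larger.)

E[α(G)] ≥ 81/5 ≈ 16.20000.


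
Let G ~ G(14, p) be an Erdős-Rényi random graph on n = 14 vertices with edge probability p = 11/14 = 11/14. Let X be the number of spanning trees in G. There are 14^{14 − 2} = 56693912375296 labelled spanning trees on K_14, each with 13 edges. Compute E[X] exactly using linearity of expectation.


K_14 has 14^{14 − 2} = 56693912375296 labelled spanning trees.
For each such spanning tree H, let X_H = 1 if all 13 edges of H are present in G. Then P[X_H = 1] = p^{13} = (11/14)^{13} = 34522712143931/793714773254144.
Summing the indicators: E[X] = Σ_H E[X_H] = 56693912375296 · p^{13} = 56693912375296 · 34522712143931/793714773254144 = 34522712143931/14.
Numerically: E[X] ≈ 2.466e+12.

E[X] = 56693912375296 · (11/14)^{13} = 34522712143931/14 ≈ 2.466e+12.


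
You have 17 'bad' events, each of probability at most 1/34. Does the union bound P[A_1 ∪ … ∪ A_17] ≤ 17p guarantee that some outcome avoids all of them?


Union bound: P[∪_{i=1}^{17} A_i] ≤ Σ_i P[A_i] ≤ 17·p = 17·(1/34) = 1/2.
Numerically: 1/2 ≈ 0.5000000.
Is 1/2 < 1? YES.
Since P[∪ A_i] ≤ 1/2 < 1, the complement has P[∩ A_i^c] ≥ 1 − 1/2 = 1/2 > 0, so some outcome avoids every A_i.

17·p = 1/2 ≈ 0.5000000; existence CERTIFIED by the union bound.


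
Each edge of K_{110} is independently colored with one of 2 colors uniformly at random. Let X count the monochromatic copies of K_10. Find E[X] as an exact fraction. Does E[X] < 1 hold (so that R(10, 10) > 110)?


E[X] = C(110, 10) · 2^{1 − 45} = 46897636623981 · 2^{−44} = 46897636623981/17592186044416.
As a reduced fraction: E[X] = 46897636623981/17592186044416 ≈ 2.665822.
Is E[X] < 1? NO.
Since E[X] ≥ 1, the first-moment bound is inconclusive at n = 110; it does NOT by itself certify R(10, 10) > 110.

E[X] = 46897636623981/17592186044416 ≈ 2.665822; E[X] ≥ 1; first-moment method inconclusive here.


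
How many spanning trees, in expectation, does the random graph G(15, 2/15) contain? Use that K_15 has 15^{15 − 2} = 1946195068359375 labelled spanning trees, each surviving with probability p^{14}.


K_15 has 15^{15 − 2} = 1946195068359375 labelled spanning trees.
For each such spanning tree H, let X_H = 1 if all 14 edges of H are present in G. Then P[X_H = 1] = p^{14} = (2/15)^{14} = 16384/29192926025390625.
By linearity: E[X] = Σ_H E[X_H] = 1946195068359375 · p^{14} = 1946195068359375 · 16384/29192926025390625 = 16384/15.
Numerically: E[X] ≈ 1092.

E[X] = 1946195068359375 · (2/15)^{14} = 16384/15 ≈ 1092.


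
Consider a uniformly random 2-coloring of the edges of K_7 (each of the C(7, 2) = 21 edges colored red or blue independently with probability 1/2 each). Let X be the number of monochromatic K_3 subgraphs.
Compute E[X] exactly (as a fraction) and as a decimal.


Let X = Σ_S X_S over the C(7, 3) = 35 subsets S of size 3, where X_S = 1 if the K_3 on S is monochromatic.
For a fixed S, the K_3 on S has C(3, 2) = 3 edges. P[all 3 edges red] = (1/2)^3, and likewise for blue, so P[monochromatic] = 2·(1/2)^3 = 2^{1 − 3} = 1/4.
By linearity of expectation: E[X] = C(7, 3) · 2^{1 − 3} = 35 · 1/4 = 35/4.
Numerically: E[X] ≈ 8.750000.

E[X] = C(7,3)·2^(1−C(3,2)) = 35/4 ≈ 8.750000.


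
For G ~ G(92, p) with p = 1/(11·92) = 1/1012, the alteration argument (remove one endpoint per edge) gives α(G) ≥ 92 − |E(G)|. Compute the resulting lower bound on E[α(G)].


E[|E(G)|] = C(92, 2)·p = 4186 · (1/1012) = 91/22.
E[α(G)] ≥ n − E[|E(G)|] = 92 − 91/22 = 1933/22.
Numerically: ≈ 87.8636.
(This is only a lower bound; the true E[α(G)] may be larger.)

E[α(G)] ≥ 1933/22 ≈ 87.8636.


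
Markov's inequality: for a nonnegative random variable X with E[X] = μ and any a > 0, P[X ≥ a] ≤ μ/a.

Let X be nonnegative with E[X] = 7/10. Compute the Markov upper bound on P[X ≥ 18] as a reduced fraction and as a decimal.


μ = E[X] = 7/10, a = 18.
Markov: P[X ≥ 18] ≤ μ/a = (7/10)/18 = 7/180.
Numerically: ≈ 0.0389.
(Since a = 18 > μ = 0.7000, the bound 7/180 is < 1 and informative.)

P[X ≥ 18] ≤ 7/180 ≈ 0.0389.


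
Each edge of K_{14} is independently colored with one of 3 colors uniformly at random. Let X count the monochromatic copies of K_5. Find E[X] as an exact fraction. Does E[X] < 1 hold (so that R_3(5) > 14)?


E[X] = C(14, 5) · 3^{1 − 10} = 2002 · 3^{−9} = 2002/19683.
As a reduced fraction: E[X] = 2002/19683 ≈ 0.101712.
Is E[X] < 1? YES.
Since E[X] < 1, there exists a 3-coloring of K_{14} with no monochromatic K_5; hence R_3(5) > 14.

E[X] = 2002/19683 ≈ 0.101712; E[X] < 1, so R_3(5) > 14.


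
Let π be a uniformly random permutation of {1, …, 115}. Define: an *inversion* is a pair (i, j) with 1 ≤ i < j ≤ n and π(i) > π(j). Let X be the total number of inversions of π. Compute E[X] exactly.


Write X = Σ X_I over the C(115, 2) = 6555 pairs i < j, with X_I the indicator of one inversion.
There are 6555 indicators.
For each fixed pair i < j, the values π(i) and π(j) are two distinct elements of {1, …, 115} in uniformly random order; by symmetry P[π(i) > π(j)] = 1/2.
By linearity: E[X] = 6555 · (1/2) = C(115, 2) · (1/2) = 6555/2 = 6555/2 ≈ 3277.500000.

E[X] = 6555/2 = 3277.500000.


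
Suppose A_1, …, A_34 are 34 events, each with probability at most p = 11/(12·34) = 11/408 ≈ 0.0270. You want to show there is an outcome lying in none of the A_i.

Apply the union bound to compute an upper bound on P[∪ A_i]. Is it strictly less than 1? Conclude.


Union bound: P[∪_{i=1}^{34} A_i] ≤ Σ_i P[A_i] ≤ 34·p = 34·(11/408) = 11/12.
Numerically: 11/12 ≈ 0.9167.
Is 11/12 < 1? YES.
Since P[∪ A_i] ≤ 11/12 < 1, the complement has P[∩ A_i^c] ≥ 1 − 11/12 = 1/12 > 0, so some outcome avoids every A_i.

34·p = 11/12 ≈ 0.9167; existence CERTIFIED by the union bound.


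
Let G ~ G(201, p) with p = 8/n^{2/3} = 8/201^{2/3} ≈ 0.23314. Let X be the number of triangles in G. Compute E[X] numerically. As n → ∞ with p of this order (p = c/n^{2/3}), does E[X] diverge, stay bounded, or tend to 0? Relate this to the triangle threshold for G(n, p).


Number of potential triangles: C(201, 3) = 1333300.
Each occurs with probability p³ ≈ (0.23314)³ ≈ 1.2672954e-02.
By linearity: E[X] = C(201, 3)·p³ ≈ 1333300 · 1.2672954e-02 ≈ 16896.84909.
Since α = 2/3 < 1, p = c/n^{2/3} ≫ 1/n is above the triangle threshold p ~ 1/n. Asymptotically E[X] ~ (c³/6)·n^{3(1−α)} = (8³/6)·n^{1} → ∞; triangles are abundant w.h.p.

E[X] ≈ 16896.84909; in regime p = Θ(1/n^{2/3}) E[X] diverges (above the triangle threshold p ~ 1/n).


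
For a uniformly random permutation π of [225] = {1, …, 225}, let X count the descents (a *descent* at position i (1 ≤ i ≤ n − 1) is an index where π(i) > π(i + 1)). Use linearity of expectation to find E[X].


Write X = Σ X_I over i = 1, …, 224, with X_I the indicator of one descent.
There are 224 indicators.
For each fixed i, the pair (π(i), π(i+1)) is a uniformly random ordered pair of distinct values from {1, …, 225}; by symmetry P[π(i) > π(i+1)] = 1/2.
By linearity: E[X] = 224 · (1/2) = (225 − 1) · (1/2) = 112 ≈ 112.000.

E[X] = 112 = 112.000.


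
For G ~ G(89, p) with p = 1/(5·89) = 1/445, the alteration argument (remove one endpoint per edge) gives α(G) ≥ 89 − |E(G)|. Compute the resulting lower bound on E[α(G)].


E[|E(G)|] = C(89, 2)·p = 3916 · (1/445) = 44/5.
E[α(G)] ≥ n − E[|E(G)|] = 89 − 44/5 = 401/5.
Numerically: ≈ 80.200000.
(This is only a lower bound; the true E[α(G)] may be larger.)

E[α(G)] ≥ 401/5 ≈ 80.200000.


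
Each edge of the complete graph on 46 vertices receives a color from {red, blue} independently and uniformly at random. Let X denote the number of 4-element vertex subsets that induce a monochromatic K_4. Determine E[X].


Let X = Σ_S X_S over the C(46, 4) = 163185 subsets S of size 4, where X_S = 1 if the K_4 on S is monochromatic.
For a fixed S, the K_4 on S has C(4, 2) = 6 edges. P[all 6 edges red] = (1/2)^6, and likewise for blue, so P[monochromatic] = 2·(1/2)^6 = 2^{1 − 6} = 1/32.
Summing: E[X] = C(46, 4) · 2^{1 − 6} = 163185 · 1/32 = 163185/32.
Numerically: E[X] ≈ 5099.531250.

E[X] = C(46,4)·2^(1−C(4,2)) = 163185/32 ≈ 5099.531250.


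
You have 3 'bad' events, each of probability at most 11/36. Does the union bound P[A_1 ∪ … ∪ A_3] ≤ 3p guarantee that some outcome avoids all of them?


Union bound: P[∪_{i=1}^{3} A_i] ≤ Σ_i P[A_i] ≤ 3·p = 3·(11/36) = 11/12.
Numerically: 11/12 ≈ 0.916667.
Is 11/12 < 1? YES.
Since P[∪ A_i] ≤ 11/12 < 1, the complement has P[∩ A_i^c] ≥ 1 − 11/12 = 1/12 > 0, so some outcome avoids every A_i.

3·p = 11/12 ≈ 0.916667; existence CERTIFIED by the union bound.


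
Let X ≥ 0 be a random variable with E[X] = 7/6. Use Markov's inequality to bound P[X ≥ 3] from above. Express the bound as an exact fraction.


μ = E[X] = 7/6, a = 3.
Markov: P[X ≥ 3] ≤ μ/a = (7/6)/3 = 7/18.
Numerically: ≈ 0.388889.
(Since a = 3 > μ = 1.166667, the bound 7/18 is < 1 and informative.)

P[X ≥ 3] ≤ 7/18 ≈ 0.388889.


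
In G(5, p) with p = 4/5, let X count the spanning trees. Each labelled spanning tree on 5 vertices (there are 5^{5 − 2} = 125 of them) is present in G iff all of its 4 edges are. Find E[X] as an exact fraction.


K_5 has 5^{5 − 2} = 125 labelled spanning trees.
For each such spanning tree H, let X_H = 1 if all 4 edges of H are present in G. Then P[X_H = 1] = p^{4} = (4/5)^{4} = 256/625.
By linearity of expectation: E[X] = Σ_H E[X_H] = 125 · p^{4} = 125 · 256/625 = 256/5.
Numerically: E[X] ≈ 51.2.

E[X] = 125 · (4/5)^{4} = 256/5 ≈ 51.2.


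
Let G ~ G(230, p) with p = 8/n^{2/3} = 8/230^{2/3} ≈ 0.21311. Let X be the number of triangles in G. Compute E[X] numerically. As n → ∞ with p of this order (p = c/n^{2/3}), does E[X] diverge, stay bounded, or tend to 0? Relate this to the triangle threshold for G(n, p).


Number of potential triangles: C(230, 3) = 2001460.
Each occurs with probability p³ ≈ (0.21311)³ ≈ 9.6786389e-03.
By linearity: E[X] = C(230, 3)·p³ ≈ 2001460 · 9.6786389e-03 ≈ 19371.40870.
Since α = 2/3 < 1, p = c/n^{2/3} ≫ 1/n is above the triangle threshold p ~ 1/n. Asymptotically E[X] ~ (c³/6)·n^{3(1−α)} = (8³/6)·n^{1} → ∞; triangles are abundant w.h.p.

E[X] ≈ 19371.40870; in regime p = Θ(1/n^{2/3}) E[X] diverges (above the triangle threshold p ~ 1/n).


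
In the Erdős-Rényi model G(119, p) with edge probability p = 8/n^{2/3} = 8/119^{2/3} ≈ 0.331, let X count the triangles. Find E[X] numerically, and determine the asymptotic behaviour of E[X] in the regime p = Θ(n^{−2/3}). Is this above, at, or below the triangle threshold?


Number of potential triangles: C(119, 3) = 273819.
Each occurs with probability p³ ≈ (0.331)³ ≈ 3.61556e-02.
By linearity: E[X] = C(119, 3)·p³ ≈ 273819 · 3.61556e-02 ≈ 9900.101.
Since α = 2/3 < 1, p = c/n^{2/3} ≫ 1/n is above the triangle threshold p ~ 1/n. Asymptotically E[X] ~ (c³/6)·n^{3(1−α)} = (8³/6)·n^{1} → ∞; triangles are abundant w.h.p.

E[X] ≈ 9900.101; in regime p = Θ(1/n^{2/3}) E[X] diverges (above the triangle threshold p ~ 1/n).


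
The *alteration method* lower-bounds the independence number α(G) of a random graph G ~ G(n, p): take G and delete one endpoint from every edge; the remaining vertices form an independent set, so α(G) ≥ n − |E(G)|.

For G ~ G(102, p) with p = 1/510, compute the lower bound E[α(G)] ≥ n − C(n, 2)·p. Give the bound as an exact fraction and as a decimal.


E[|E(G)|] = C(102, 2)·p = 5151 · (1/510) = 101/10.
E[α(G)] ≥ n − E[|E(G)|] = 102 − 101/10 = 919/10.
Numerically: ≈ 91.90000.
(This is only a lower bound; the true E[α(G)] may be larger.)

E[α(G)] ≥ 919/10 ≈ 91.90000.


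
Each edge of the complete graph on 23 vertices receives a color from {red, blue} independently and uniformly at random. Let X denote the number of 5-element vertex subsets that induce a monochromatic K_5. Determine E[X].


Let X = Σ_S X_S over the C(23, 5) = 33649 subsets S of size 5, where X_S = 1 if the K_5 on S is monochromatic.
For a fixed S, the K_5 on S has C(5, 2) = 10 edges. P[all 10 edges red] = (1/2)^10, and likewise for blue, so P[monochromatic] = 2·(1/2)^10 = 2^{1 − 10} = 1/512.
Summing: E[X] = C(23, 5) · 2^{1 − 10} = 33649 · 1/512 = 33649/512.
Numerically: E[X] ≈ 65.720703.

E[X] = C(23,5)·2^(1−C(5,2)) = 33649/512 ≈ 65.720703.


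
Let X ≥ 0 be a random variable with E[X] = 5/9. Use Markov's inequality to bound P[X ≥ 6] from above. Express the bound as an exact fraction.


μ = E[X] = 5/9, a = 6.
Markov: P[X ≥ 6] ≤ μ/a = (5/9)/6 = 5/54.
Numerically: ≈ 0.0926.
(Since a = 6 > μ = 0.5556, the bound 5/54 is < 1 and informative.)

P[X ≥ 6] ≤ 5/54 ≈ 0.0926.


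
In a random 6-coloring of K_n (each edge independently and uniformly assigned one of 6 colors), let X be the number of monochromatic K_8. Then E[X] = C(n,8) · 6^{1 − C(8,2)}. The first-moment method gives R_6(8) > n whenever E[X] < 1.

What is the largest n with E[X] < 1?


We need C(n, 8) · 6^{1 − 28} < 1, i.e. C(n, 8) < 6^{28 − 1} = 1023490369077469249536.
Check values of n near the boundary:
  n = 1589: C(1589, 8) = 990389025825605844438; 990389025825605844438 < 1023490369077469249536? YES
  n = 1590: C(1590, 8) = 995397314198933813310; 995397314198933813310 < 1023490369077469249536? YES
  n = 1591: C(1591, 8) = 1000427749141189953870; 1000427749141189953870 < 1023490369077469249536? YES
  n = 1592: C(1592, 8) = 1005480414540892933435; 1005480414540892933435 < 1023490369077469249536? YES
  n = 1593: C(1593, 8) = 1010555394551193970323; 1010555394551193970323 < 1023490369077469249536? YES
  n = 1594: C(1594, 8) = 1015652773590544255167; 1015652773590544255167 < 1023490369077469249536? YES
  n = 1595: C(1595, 8) = 1020772636343363633895; 1020772636343363633895 < 1023490369077469249536? YES
  n = 1596: C(1596, 8) = 1025915067760710553965; 1025915067760710553965 < 1023490369077469249536? NO
  n = 1597: C(1597, 8) = 1031080153060953275445; 1031080153060953275445 < 1023490369077469249536? NO
  n = 1598: C(1598, 8) = 1036267977730442348529; 1036267977730442348529 < 1023490369077469249536? NO
The largest n with C(n, 8) < 1023490369077469249536 is n = 1595 (where E[X] = 113419181815929292655/113721152119718805504 ≈ 0.9973446). Hence R_6(8) > 1595, i.e. R_6(8) ≥ 1596.

Largest n = 1595; hence R_6(8) > 1595.


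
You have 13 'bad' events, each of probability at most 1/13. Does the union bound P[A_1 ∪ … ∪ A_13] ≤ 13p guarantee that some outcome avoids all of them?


Union bound: P[∪_{i=1}^{13} A_i] ≤ Σ_i P[A_i] ≤ 13·p = 13·(1/13) = 1.
Numerically: 1 ≈ 1.00000.
Is 1 < 1? NO.
Since the bound 1 is ≥ 1, the union bound is uninformative here; it does NOT by itself certify existence.

13·p = 1 ≈ 1.00000; existence NOT certified by the union bound.


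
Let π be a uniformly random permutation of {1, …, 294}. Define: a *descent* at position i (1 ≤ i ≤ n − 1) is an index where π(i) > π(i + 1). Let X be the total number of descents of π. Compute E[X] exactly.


Write X = Σ X_I over i = 1, …, 293, with X_I the indicator of one descent.
There are 293 indicators.
For each fixed i, the pair (π(i), π(i+1)) is a uniformly random ordered pair of distinct values from {1, …, 294}; by symmetry P[π(i) > π(i+1)] = 1/2.
By linearity: E[X] = 293 · (1/2) = (294 − 1) · (1/2) = 293/2 ≈ 146.50000.

E[X] = 293/2 = 146.50000.


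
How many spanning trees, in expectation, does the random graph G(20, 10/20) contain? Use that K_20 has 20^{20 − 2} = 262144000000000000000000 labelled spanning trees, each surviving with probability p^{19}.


K_20 has 20^{20 − 2} = 262144000000000000000000 labelled spanning trees.
For each such spanning tree H, let X_H = 1 if all 19 edges of H are present in G. Then P[X_H = 1] = p^{19} = (1/2)^{19} = 1/524288.
Summing the indicators: E[X] = Σ_H E[X_H] = 262144000000000000000000 · p^{19} = 262144000000000000000000 · 1/524288 = 500000000000000000.
Numerically: E[X] ≈ 5e+17.

E[X] = 262144000000000000000000 · (1/2)^{19} = 500000000000000000 ≈ 5e+17.


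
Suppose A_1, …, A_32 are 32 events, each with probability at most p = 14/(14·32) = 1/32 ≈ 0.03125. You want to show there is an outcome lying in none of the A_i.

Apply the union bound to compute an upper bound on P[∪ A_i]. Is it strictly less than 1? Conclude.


Union bound: P[∪_{i=1}^{32} A_i] ≤ Σ_i P[A_i] ≤ 32·p = 32·(1/32) = 1.
Numerically: 1 ≈ 1.00000.
Is 1 < 1? NO.
Since the bound 1 is ≥ 1, the union bound is uninformative here; it does NOT by itself certify existence.

32·p = 1 ≈ 1.00000; existence NOT certified by the union bound.


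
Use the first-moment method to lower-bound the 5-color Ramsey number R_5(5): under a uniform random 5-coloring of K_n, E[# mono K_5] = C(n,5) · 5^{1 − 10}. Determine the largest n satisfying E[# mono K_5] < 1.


We need C(n, 5) · 5^{1 − 10} < 1, i.e. C(n, 5) < 5^{10 − 1} = 1953125.
Check values of n near the boundary:
  n = 46: C(46, 5) = 1370754; 1370754 < 1953125? YES
  n = 47: C(47, 5) = 1533939; 1533939 < 1953125? YES
  n = 48: C(48, 5) = 1712304; 1712304 < 1953125? YES
  n = 49: C(49, 5) = 1906884; 1906884 < 1953125? YES
  n = 50: C(50, 5) = 2118760; 2118760 < 1953125? NO
The largest n with C(n, 5) < 1953125 is n = 49 (where E[X] = 1906884/1953125 ≈ 0.97632). Hence R_5(5) > 49, i.e. R_5(5) ≥ 50.

Largest n = 49; hence R_5(5) > 49.


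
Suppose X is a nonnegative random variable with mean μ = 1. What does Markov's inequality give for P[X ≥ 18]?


μ = E[X] = 1, a = 18.
Markov: P[X ≥ 18] ≤ μ/a = (1)/18 = 1/18.
Numerically: ≈ 0.0556.
(Since a = 18 > μ = 1.0000, the bound 1/18 is < 1 and informative.)

P[X ≥ 18] ≤ 1/18 ≈ 0.0556.


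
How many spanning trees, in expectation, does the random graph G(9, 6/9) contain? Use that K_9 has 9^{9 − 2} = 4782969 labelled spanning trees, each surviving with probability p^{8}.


K_9 has 9^{9 − 2} = 4782969 labelled spanning trees.
For each such spanning tree H, let X_H = 1 if all 8 edges of H are present in G. Then P[X_H = 1] = p^{8} = (2/3)^{8} = 256/6561.
Summing the indicators: E[X] = Σ_H E[X_H] = 4782969 · p^{8} = 4782969 · 256/6561 = 186624.
Numerically: E[X] ≈ 1.87e+05.

E[X] = 4782969 · (2/3)^{8} = 186624 ≈ 1.87e+05.


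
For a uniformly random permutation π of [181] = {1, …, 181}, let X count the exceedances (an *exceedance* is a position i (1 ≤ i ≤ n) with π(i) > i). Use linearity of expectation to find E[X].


Write X = Σ_{i=1}^{181} X_i, where X_i = 1_{π(i) > i}.
For each fixed i, π(i) is uniform over {1, …, 181} (marginal of a uniform permutation), so P[π(i) > i] = (n − i)/n. Summing: Σ_{i=1}^{181} (n − i)/n = (0 + 1 + … + 180)/181 = 181(181 − 1)/(2·181) = (181 − 1)/2.
Hence E[X] = Σ_{i=1}^{181} (181 − i)/181 = 90 ≈ 90.000000.

E[X] = 90 = 90.000000.


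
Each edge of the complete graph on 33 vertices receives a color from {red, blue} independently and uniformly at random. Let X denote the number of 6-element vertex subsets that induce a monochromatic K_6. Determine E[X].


Let X = Σ_S X_S over the C(33, 6) = 1107568 subsets S of size 6, where X_S = 1 if the K_6 on S is monochromatic.
For a fixed S, the K_6 on S has C(6, 2) = 15 edges. P[all 15 edges red] = (1/2)^15, and likewise for blue, so P[monochromatic] = 2·(1/2)^15 = 2^{1 − 15} = 1/16384.
Summing: E[X] = C(33, 6) · 2^{1 − 15} = 1107568 · 1/16384 = 69223/1024.
Numerically: E[X] ≈ 67.60059.

E[X] = C(33,6)·2^(1−C(6,2)) = 69223/1024 ≈ 67.60059.


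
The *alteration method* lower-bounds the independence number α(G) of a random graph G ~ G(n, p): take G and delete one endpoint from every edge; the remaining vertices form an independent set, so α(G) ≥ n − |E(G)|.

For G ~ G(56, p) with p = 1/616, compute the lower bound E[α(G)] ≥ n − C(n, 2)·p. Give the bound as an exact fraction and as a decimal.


E[|E(G)|] = C(56, 2)·p = 1540 · (1/616) = 5/2.
E[α(G)] ≥ n − E[|E(G)|] = 56 − 5/2 = 107/2.
Numerically: ≈ 53.50000.
(This is only a lower bound; the true E[α(G)] may be larger.)

E[α(G)] ≥ 107/2 ≈ 53.50000.


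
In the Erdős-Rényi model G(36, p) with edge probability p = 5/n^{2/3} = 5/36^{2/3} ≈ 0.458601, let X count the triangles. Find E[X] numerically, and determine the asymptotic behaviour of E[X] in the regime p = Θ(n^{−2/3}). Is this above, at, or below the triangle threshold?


Number of potential triangles: C(36, 3) = 7140.
Each occurs with probability p³ ≈ (0.458601)³ ≈ 9.64506173e-02.
By linearity: E[X] = C(36, 3)·p³ ≈ 7140 · 9.64506173e-02 ≈ 688.657407.
Since α = 2/3 < 1, p = c/n^{2/3} ≫ 1/n is above the triangle threshold p ~ 1/n. Asymptotically E[X] ~ (c³/6)·n^{3(1−α)} = (5³/6)·n^{1} → ∞; triangles are abundant w.h.p.

E[X] ≈ 688.657407; in regime p = Θ(1/n^{2/3}) E[X] diverges (above the triangle threshold p ~ 1/n).


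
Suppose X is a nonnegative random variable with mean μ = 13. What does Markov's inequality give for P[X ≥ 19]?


μ = E[X] = 13, a = 19.
Markov: P[X ≥ 19] ≤ μ/a = (13)/19 = 13/19.
Numerically: ≈ 0.6842.
(Since a = 19 > μ = 13.0000, the bound 13/19 is < 1 and informative.)

P[X ≥ 19] ≤ 13/19 ≈ 0.6842.


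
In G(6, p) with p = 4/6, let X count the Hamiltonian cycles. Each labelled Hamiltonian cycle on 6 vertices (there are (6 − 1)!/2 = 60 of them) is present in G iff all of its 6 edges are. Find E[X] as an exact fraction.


K_6 has (6 − 1)!/2 = 60 labelled Hamiltonian cycles.
For each such Hamiltonian cycle H, let X_H = 1 if all 6 edges of H are present in G. Then P[X_H = 1] = p^{6} = (2/3)^{6} = 64/729.
By linearity of expectation: E[X] = Σ_H E[X_H] = 60 · p^{6} = 60 · 64/729 = 1280/243.
Numerically: E[X] ≈ 5.2675.

E[X] = 60 · (2/3)^{6} = 1280/243 ≈ 5.2675.


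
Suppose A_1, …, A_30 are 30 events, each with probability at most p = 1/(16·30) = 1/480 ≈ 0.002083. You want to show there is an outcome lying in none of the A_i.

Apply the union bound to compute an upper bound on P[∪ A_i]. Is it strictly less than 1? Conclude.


Union bound: P[∪_{i=1}^{30} A_i] ≤ Σ_i P[A_i] ≤ 30·p = 30·(1/480) = 1/16.
Numerically: 1/16 ≈ 0.062500.
Is 1/16 < 1? YES.
Since P[∪ A_i] ≤ 1/16 < 1, the complement has P[∩ A_i^c] ≥ 1 − 1/16 = 15/16 > 0, so some outcome avoids every A_i.

30·p = 1/16 ≈ 0.062500; existence CERTIFIED by the union bound.


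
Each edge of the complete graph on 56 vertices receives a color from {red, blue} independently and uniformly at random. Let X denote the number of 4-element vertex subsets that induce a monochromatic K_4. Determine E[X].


Let X = Σ_S X_S over the C(56, 4) = 367290 subsets S of size 4, where X_S = 1 if the K_4 on S is monochromatic.
For a fixed S, the K_4 on S has C(4, 2) = 6 edges. P[all 6 edges red] = (1/2)^6, and likewise for blue, so P[monochromatic] = 2·(1/2)^6 = 2^{1 − 6} = 1/32.
By linearity: E[X] = C(56, 4) · 2^{1 − 6} = 367290 · 1/32 = 183645/16.
Numerically: E[X] ≈ 11477.8125.

E[X] = C(56,4)·2^(1−C(4,2)) = 183645/16 ≈ 11477.8125.
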